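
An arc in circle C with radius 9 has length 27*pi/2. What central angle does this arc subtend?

The full circumference is 2πr = 18*pi.
The arc is 27*pi/2 / 18*pi = 3/4 of the full circle.
So the central angle = 3/4 × 360° = 270°.

270°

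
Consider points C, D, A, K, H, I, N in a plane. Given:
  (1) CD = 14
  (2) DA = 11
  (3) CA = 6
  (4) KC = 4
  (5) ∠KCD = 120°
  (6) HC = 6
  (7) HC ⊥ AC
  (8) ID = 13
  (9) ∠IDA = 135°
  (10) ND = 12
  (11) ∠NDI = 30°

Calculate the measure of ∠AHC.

Step 1: By the law of cosines on triangle HCA: HA² = 6² + 6² − 2·6·6·cos(90°) = 72, so HA = 6·√2.
Step 2: By the inverse law of cosines on triangle AHC: cos(∠AHC) = ((6·√2)² + 6² − 6²) / (2·6·√2·6) = 72/101.82 = 0.7071, so ∠AHC = 45°.

Therefore, the measure of angle ∠AHC = 45°.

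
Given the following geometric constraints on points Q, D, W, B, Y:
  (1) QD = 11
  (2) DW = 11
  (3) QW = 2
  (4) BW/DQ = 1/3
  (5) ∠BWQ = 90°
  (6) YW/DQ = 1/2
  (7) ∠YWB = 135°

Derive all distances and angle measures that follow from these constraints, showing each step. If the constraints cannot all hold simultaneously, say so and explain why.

The constraints are consistent.

From the given relations:
  BW = 1/3·DQ = 1/3·11 ≈ 3.67
  YW = 1/2·DQ = 1/2·11 ≈ 5.5

Step 1: From QW = 2, WB = 3.67, and ∠QWB = 90°, by the law of cosines:
  QB² = QW² + WB² - 2·QW·WB·cos(90°) = 4 + 13.44 - 0 = 17.44
  QB ≈ 4.18

Step 2: From BW = 3.67, WY = 5.5, and ∠BWY = 135°, by the law of cosines:
  BY² = BW² + WY² - 2·BW·WY·cos(135°) = 13.44 + 30.25 + 28.52 = 72.21
  BY ≈ 8.5

Step 3: From QD = 11, QW = 2, DW = 11, by the inverse law of cosines:
  cos(∠DQW) = (QD² + QW² - DW²) / (2·QD·QW)
  ∠DQW = 84.78°

Step 4: From DQ = 11, DW = 11, QW = 2, by the inverse law of cosines:
  cos(∠QDW) = (DQ² + DW² - QW²) / (2·DQ·DW)
  ∠QDW = 10.43°

Step 5: From WD = 11, WQ = 2, DQ = 11, by the inverse law of cosines:
  cos(∠DWQ) = (WD² + WQ² - DQ²) / (2·WD·WQ)
  ∠DWQ = 84.78°

Step 6: From QB = 4.18, QW = 2, BW = 3.67, by the inverse law of cosines:
  cos(∠BQW) = (QB² + QW² - BW²) / (2·QB·QW)
  ∠BQW = 61.39°

Step 7: From BQ = 4.18, BW = 3.67, QW = 2, by the inverse law of cosines:
  cos(∠QBW) = (BQ² + BW² - QW²) / (2·BQ·BW)
  ∠QBW = 28.61°

Step 8: From BW = 3.67, BY = 8.5, WY = 5.5, by the inverse law of cosines:
  cos(∠WBY) = (BW² + BY² - WY²) / (2·BW·BY)
  ∠WBY = 27.24°

Step 9: From YB = 8.5, YW = 5.5, BW = 3.67, by the inverse law of cosines:
  cos(∠BYW) = (YB² + YW² - BW²) / (2·YB·YW)
  ∠BYW = 17.76°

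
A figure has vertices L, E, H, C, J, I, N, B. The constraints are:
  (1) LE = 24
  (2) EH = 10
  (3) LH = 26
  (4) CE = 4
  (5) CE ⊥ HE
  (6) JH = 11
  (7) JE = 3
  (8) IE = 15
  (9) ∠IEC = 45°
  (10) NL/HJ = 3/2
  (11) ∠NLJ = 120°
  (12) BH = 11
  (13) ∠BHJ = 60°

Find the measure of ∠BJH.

Step 1: By the law of cosines on triangle JHB: JB² = 11² + 11² − 2·11·11·cos(60°) = 121, so JB = 11.
Step 2: By the inverse law of cosines on triangle BJH: cos(∠BJH) = (11² + 11² − 11²) / (2·11·11) = 121/242 = 0.5, so ∠BJH = 60°.

Therefore, the measure of angle ∠BJH = 60°.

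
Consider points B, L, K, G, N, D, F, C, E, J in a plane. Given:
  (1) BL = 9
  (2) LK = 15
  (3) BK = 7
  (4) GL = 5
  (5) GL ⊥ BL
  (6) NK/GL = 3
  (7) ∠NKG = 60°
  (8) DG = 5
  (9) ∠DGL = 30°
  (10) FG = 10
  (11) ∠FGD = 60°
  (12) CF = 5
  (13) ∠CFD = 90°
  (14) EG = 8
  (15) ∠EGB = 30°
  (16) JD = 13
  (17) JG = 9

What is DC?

Step 1: By the law of cosines on triangle FGD: FD² = 10² + 5² − 2·10·5·cos(60°) = 75, so FD = 5·√3.
Step 2: By the law of cosines on triangle DFC: DC² = (5·√3)² + 5² − 2·5·√3·5·cos(90°) = 100, so DC = 10.

Therefore, the length of DC = 10.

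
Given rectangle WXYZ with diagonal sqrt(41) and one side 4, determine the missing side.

Using the Pythagorean theorem: d^2 = a^2 + b^2
b^2 = d^2 - a^2
b^2 = 41 - 16
b^2 = 25
b = sqrt(25) = 5

5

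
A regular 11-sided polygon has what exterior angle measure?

Each exterior angle of a regular n-gon is 360 / n.
For n = 11: 360 / 11 = 360/11 degrees.

360/11 degrees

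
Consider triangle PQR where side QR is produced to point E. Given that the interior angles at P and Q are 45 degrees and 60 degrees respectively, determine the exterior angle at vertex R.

Exterior angle = 45 + 60 = 105 degrees (exterior angle theorem).

105 degrees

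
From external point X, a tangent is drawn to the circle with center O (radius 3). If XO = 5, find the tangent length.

The tangent, radius, and line from the external point to the center form a right triangle.
The right angle is where the tangent meets the radius.
By the Pythagorean theorem: tangent² + 3² = 5²
tangent² = 25 - 9 = 16
tangent = 4

4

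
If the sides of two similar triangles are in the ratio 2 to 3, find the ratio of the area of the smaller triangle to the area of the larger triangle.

The ratio of areas of similar triangles equals the square of the side ratio.
Side ratio = 2:3
Area ratio = (2/3)^2 = 4/9 = 4:9

4:9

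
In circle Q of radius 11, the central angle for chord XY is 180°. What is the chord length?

Drop a perpendicular from the center to the chord, bisecting both the chord and the central angle.
Each half-chord = r sin(θ/2) = 11 sin(90°).
The full chord = 2 × 11 × sin(90°) = 22.

22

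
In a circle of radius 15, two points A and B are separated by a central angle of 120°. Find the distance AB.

Drop a perpendicular from the center to the chord, bisecting both the chord and the central angle.
Each half-chord = r sin(θ/2) = 15 sin(60°).
The full chord = 2 × 15 × sin(60°) = 15*sqrt(3).

15*sqrt(3)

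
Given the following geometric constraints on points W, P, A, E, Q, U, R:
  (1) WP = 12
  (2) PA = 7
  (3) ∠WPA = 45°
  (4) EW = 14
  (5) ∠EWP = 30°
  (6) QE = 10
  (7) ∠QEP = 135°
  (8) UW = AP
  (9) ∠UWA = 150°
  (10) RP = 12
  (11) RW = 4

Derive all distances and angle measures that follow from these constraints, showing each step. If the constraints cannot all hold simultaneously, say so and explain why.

The constraints are consistent.

From the given relations:
  UW = AP = 7

Step 1: From WP = 12, PA = 7, and ∠WPA = 45°, by the law of cosines:
  WA² = WP² + PA² - 2·WP·PA·cos(45°) = 144 + 49 - 118.8 = 74.21
  WA ≈ 8.61

Step 2: From PW = 12, WE = 14, and ∠PWE = 30°, by the law of cosines:
  PE² = PW² + WE² - 2·PW·WE·cos(30°) = 144 + 196 - 291 = 49.02
  PE ≈ 7

Step 3: From WP = 12, WR = 4, PR = 12, by the inverse law of cosines:
  cos(∠PWR) = (WP² + WR² - PR²) / (2·WP·WR)
  ∠PWR = 80.41°

Step 4: From PR = 12, PW = 12, RW = 4, by the inverse law of cosines:
  cos(∠RPW) = (PR² + PW² - RW²) / (2·PR·PW)
  ∠RPW = 19.19°

Step 5: From RP = 12, RW = 4, PW = 12, by the inverse law of cosines:
  cos(∠PRW) = (RP² + RW² - PW²) / (2·RP·RW)
  ∠PRW = 80.41°

Step 6: From PE = 7, EQ = 10, and ∠PEQ = 135°, by the law of cosines:
  PQ² = PE² + EQ² - 2·PE·EQ·cos(135°) = 49.02 + 100 + 99.01 = 248
  PQ ≈ 15.75

Step 7: From AW = 8.61, WU = 7, and ∠AWU = 150°, by the law of cosines:
  AU² = AW² + WU² - 2·AW·WU·cos(150°) = 74.21 + 49 + 104.4 = 227.6
  AU ≈ 15.09

Step 8: From WA = 8.61, WP = 12, AP = 7, by the inverse law of cosines:
  cos(∠AWP) = (WA² + WP² - AP²) / (2·WA·WP)
  ∠AWP = 35.07°

Step 9: From PE = 7, PW = 12, EW = 14, by the inverse law of cosines:
  cos(∠EPW) = (PE² + PW² - EW²) / (2·PE·PW)
  ∠EPW = 91.02°

Step 10: From AP = 7, AW = 8.61, PW = 12, by the inverse law of cosines:
  cos(∠PAW) = (AP² + AW² - PW²) / (2·AP·AW)
  ∠PAW = 99.93°

Step 11: From EP = 7, EW = 14, PW = 12, by the inverse law of cosines:
  cos(∠PEW) = (EP² + EW² - PW²) / (2·EP·EW)
  ∠PEW = 58.98°

Step 12: From PE = 7, PQ = 15.75, EQ = 10, by the inverse law of cosines:
  cos(∠EPQ) = (PE² + PQ² - EQ²) / (2·PE·PQ)
  ∠EPQ = 26.68°

Step 13: From AU = 15.09, AW = 8.61, UW = 7, by the inverse law of cosines:
  cos(∠UAW) = (AU² + AW² - UW²) / (2·AU·AW)
  ∠UAW = 13.41°

Step 14: From QE = 10, QP = 15.75, EP = 7, by the inverse law of cosines:
  cos(∠EQP) = (QE² + QP² - EP²) / (2·QE·QP)
  ∠EQP = 18.32°

Step 15: From UA = 15.09, UW = 7, AW = 8.61, by the inverse law of cosines:
  cos(∠AUW) = (UA² + UW² - AW²) / (2·UA·UW)
  ∠AUW = 16.59°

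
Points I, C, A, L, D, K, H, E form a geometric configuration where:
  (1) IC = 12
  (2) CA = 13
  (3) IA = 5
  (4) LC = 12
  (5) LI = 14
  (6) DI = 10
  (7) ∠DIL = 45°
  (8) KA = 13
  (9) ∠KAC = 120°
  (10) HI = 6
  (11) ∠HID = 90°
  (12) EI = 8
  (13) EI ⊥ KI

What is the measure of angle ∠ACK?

Step 1: By the law of cosines on triangle CAK: CK² = 13² + 13² − 2·13·13·cos(120°) = 507, so CK = 13·√3.
Step 2: By the inverse law of cosines on triangle ACK: cos(∠ACK) = (13² + (13·√3)² − 13²) / (2·13·13·√3) = 507/585.43 = 0.866, so ∠ACK = 30°.

Therefore, the measure of angle ∠ACK = 30°.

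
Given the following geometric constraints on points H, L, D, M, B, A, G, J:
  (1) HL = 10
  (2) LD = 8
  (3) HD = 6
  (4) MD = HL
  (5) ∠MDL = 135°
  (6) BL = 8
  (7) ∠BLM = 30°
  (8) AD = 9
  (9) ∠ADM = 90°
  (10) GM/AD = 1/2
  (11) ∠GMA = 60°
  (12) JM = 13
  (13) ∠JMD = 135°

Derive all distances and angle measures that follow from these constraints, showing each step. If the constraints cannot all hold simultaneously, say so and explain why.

The constraints are consistent.

From the given relations:
  MD = HL = 10
  GM = 1/2·AD = 1/2·9 ≈ 4.5

Step 1: From LD = 8, DM = 10, and ∠LDM = 135°, by the law of cosines:
  LM² = LD² + DM² - 2·LD·DM·cos(135°) = 64 + 100 + 113.1 = 277.1
  LM ≈ 16.65

Step 2: From DM = 10, MJ = 13, and ∠DMJ = 135°, by the law of cosines:
  DJ² = DM² + MJ² - 2·DM·MJ·cos(135°) = 100 + 169 + 183.8 = 452.8
  DJ ≈ 21.28

Step 3: From MD = 10, DA = 9, and ∠MDA = 90°, by the law of cosines:
  MA² = MD² + DA² - 2·MD·DA·cos(90°) = 100 + 81 - 0 = 181
  MA = √181

Step 4: From HD = 6, HL = 10, DL = 8, by the inverse law of cosines:
  cos(∠DHL) = (HD² + HL² - DL²) / (2·HD·HL)
  ∠DHL = 53.13°

Step 5: From LD = 8, LH = 10, DH = 6, by the inverse law of cosines:
  cos(∠DLH) = (LD² + LH² - DH²) / (2·LD·LH)
  ∠DLH = 36.87°

Step 6: From DH = 6, DL = 8, HL = 10, by the inverse law of cosines:
  cos(∠HDL) = (DH² + DL² - HL²) / (2·DH·DL)
  ∠HDL = 90°

Step 7: From ML = 16.65, LB = 8, and ∠MLB = 30°, by the law of cosines:
  MB² = ML² + LB² - 2·ML·LB·cos(30°) = 277.1 + 64 - 230.7 = 110.5
  MB ≈ 10.51

Step 8: From AM = √181, MG = 4.5, and ∠AMG = 60°, by the law of cosines:
  AG² = AM² + MG² - 2·AM·MG·cos(60°) = 181 + 20.25 - 60.54 = 140.7
  AG ≈ 11.86

Step 9: From LD = 8, LM = 16.65, DM = 10, by the inverse law of cosines:
  cos(∠DLM) = (LD² + LM² - DM²) / (2·LD·LM)
  ∠DLM = 25.14°

Step 10: From DJ = 21.28, DM = 10, JM = 13, by the inverse law of cosines:
  cos(∠JDM) = (DJ² + DM² - JM²) / (2·DJ·DM)
  ∠JDM = 25.59°

Step 11: From MA = √181, MD = 10, AD = 9, by the inverse law of cosines:
  cos(∠AMD) = (MA² + MD² - AD²) / (2·MA·MD)
  ∠AMD = 41.99°

Step 12: From MD = 10, ML = 16.65, DL = 8, by the inverse law of cosines:
  cos(∠DML) = (MD² + ML² - DL²) / (2·MD·ML)
  ∠DML = 19.86°

Step 13: From AD = 9, AM = √181, DM = 10, by the inverse law of cosines:
  cos(∠DAM) = (AD² + AM² - DM²) / (2·AD·AM)
  ∠DAM = 48.01°

Step 14: From JD = 21.28, JM = 13, DM = 10, by the inverse law of cosines:
  cos(∠DJM) = (JD² + JM² - DM²) / (2·JD·JM)
  ∠DJM = 19.41°

Step 15: From MB = 10.51, ML = 16.65, BL = 8, by the inverse law of cosines:
  cos(∠BML) = (MB² + ML² - BL²) / (2·MB·ML)
  ∠BML = 22.37°

Step 16: From BL = 8, BM = 10.51, LM = 16.65, by the inverse law of cosines:
  cos(∠LBM) = (BL² + BM² - LM²) / (2·BL·BM)
  ∠LBM = 127.63°

Step 17: From AG = 11.86, AM = √181, GM = 4.5, by the inverse law of cosines:
  cos(∠GAM) = (AG² + AM² - GM²) / (2·AG·AM)
  ∠GAM = 19.18°

Step 18: From GA = 11.86, GM = 4.5, AM = √181, by the inverse law of cosines:
  cos(∠AGM) = (GA² + GM² - AM²) / (2·GA·GM)
  ∠AGM = 100.82°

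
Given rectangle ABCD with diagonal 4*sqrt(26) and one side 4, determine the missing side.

Using the Pythagorean theorem: d^2 = a^2 + b^2
b^2 = d^2 - a^2
b^2 = 416 - 16
b^2 = 400
b = sqrt(400) = 20

20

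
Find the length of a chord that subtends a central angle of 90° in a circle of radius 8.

Drop a perpendicular from the center to the chord, bisecting both the chord and the central angle.
Each half-chord = r sin(θ/2) = 8 sin(45°).
The full chord = 2 × 8 × sin(45°) = 8*sqrt(2).

8*sqrt(2)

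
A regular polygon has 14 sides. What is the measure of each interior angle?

Each interior angle of a regular n-gon is (n - 2) * 180 / n.
For n = 14: (14 - 2) * 180 / 14 = 2160/14 = 1080/7 degrees.

1080/7 degrees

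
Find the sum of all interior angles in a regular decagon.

The sum of interior angles of an n-sided polygon is (n - 2) * 180.
For n = 10: (10 - 2) * 180 = 8 * 180 = 1440 degrees.

1440 degrees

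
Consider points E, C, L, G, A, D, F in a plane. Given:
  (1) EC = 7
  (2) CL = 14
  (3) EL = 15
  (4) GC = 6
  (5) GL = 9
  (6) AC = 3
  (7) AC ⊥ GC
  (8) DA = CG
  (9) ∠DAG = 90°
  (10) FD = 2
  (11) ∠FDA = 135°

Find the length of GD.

From the given relations: DA = CG = 6.
Step 1: By the law of cosines on triangle GCA: GA² = 6² + 3² − 2·6·3·cos(90°) = 45, so GA = 3·√5.
Step 2: By the law of cosines on triangle GAD: GD² = (3·√5)² + 6² − 2·3·√5·6·cos(90°) = 81, so GD = 9.

Therefore, the length of GD = 9.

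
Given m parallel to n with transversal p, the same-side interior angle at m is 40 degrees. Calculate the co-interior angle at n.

Co-interior angles sum to 180: 180 - 40 = 140 degrees.

140 degrees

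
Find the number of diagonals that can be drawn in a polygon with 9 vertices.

The number of diagonals in an n-gon is n(n - 3)/2.
For n = 9: 9(9 - 3)/2 = 9 × 6 / 2 = 27.

27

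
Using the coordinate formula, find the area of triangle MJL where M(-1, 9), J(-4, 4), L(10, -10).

Using the Shoelace formula for a triangle:
Area = (1/2)|x0(y1 - y2) + x1(y2 - y0) + x2(y0 - y1)|
Area = (1/2)|-1(4 - -10) + -4(-10 - 9) + 10(9 - 4)|
Area = (1/2)|-14 + 76 + 50|
Area = (1/2)|112|
Area = (1/2)(112)
Area = 56

56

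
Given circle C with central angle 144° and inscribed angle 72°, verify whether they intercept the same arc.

By the inscribed angle theorem, if both angles subtend the same arc, the inscribed angle must be half the central angle.
Half of 144° = 72°, which equals the given inscribed angle of 72°.
Therefore, yes, they correspond to the same arc.

Yes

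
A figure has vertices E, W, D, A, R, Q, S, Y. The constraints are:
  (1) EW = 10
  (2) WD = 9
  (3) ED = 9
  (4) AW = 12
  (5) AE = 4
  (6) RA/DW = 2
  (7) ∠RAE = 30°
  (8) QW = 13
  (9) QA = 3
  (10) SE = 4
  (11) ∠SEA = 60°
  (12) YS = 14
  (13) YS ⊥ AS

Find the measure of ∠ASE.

Step 1: By the law of cosines on triangle SEA: SA² = 4² + 4² − 2·4·4·cos(60°) = 16, so SA = 4.
Step 2: By the inverse law of cosines on triangle ASE: cos(∠ASE) = (4² + 4² − 4²) / (2·4·4) = 16/32 = 0.5, so ∠ASE = 60°.

Therefore, the measure of angle ∠ASE = 60°.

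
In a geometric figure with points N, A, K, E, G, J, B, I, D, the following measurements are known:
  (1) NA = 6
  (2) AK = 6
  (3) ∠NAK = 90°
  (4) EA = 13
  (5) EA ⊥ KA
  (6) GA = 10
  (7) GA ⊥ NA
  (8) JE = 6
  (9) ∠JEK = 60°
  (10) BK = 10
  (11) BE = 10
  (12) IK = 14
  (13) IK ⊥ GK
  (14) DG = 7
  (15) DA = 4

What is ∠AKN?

Step 1: By the law of cosines on triangle KAN: KN² = 6² + 6² − 2·6·6·cos(90°) = 72, so KN = 6·√2.
Step 2: By the inverse law of cosines on triangle AKN: cos(∠AKN) = (6² + (6·√2)² − 6²) / (2·6·6·√2) = 72/101.82 = 0.7071, so ∠AKN = 45°.

Therefore, the measure of angle ∠AKN = 45°.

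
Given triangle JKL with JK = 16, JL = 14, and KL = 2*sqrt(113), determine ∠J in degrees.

By the inverse law of cosines: cos(J) = (JK² + JL² - KL²) / (2 × JK × JL)
cos(J) = (16² + 14² - (2*sqrt(113))²) / (2 × 16 × 14)
cos(J) = (256 + 196 - (452)) / 448
cos(J) = 0
J = arccos(0) = 90°

90°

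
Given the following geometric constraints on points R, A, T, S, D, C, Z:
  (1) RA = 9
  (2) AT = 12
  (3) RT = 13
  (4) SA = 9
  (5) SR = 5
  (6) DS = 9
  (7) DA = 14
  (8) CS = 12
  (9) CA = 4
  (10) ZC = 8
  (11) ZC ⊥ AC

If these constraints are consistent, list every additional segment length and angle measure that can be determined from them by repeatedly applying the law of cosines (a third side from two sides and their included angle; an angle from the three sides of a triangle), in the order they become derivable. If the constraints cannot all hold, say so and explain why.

The constraints are consistent. Derivable facts, in order:
After 1 step:
- AZ = 4·√5
- ∠ACS = 34.62°
- ∠ADS = 38.94°
- ∠ARS = 73.87°
- ∠ART = 63.06°
- ∠ASC = 14.63°
- ∠ASD = 102.12°
- ∠ASR = 73.87°
- ∠ATR = 41.96°
- ∠CAS = 130.75°
- ∠DAS = 38.94°
- ∠RAS = 32.26°
- ∠RAT = 74.97°
After 2 steps:
- ∠AZC = 26.57°
- ∠CAZ = 63.43°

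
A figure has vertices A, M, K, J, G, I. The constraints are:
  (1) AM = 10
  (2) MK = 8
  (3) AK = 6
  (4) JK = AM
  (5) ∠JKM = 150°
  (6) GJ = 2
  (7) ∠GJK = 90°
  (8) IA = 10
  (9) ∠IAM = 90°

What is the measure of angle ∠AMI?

Step 1: By the law of cosines on triangle MAI: MI² = 10² + 10² − 2·10·10·cos(90°) = 200, so MI = 10·√2.
Step 2: By the inverse law of cosines on triangle AMI: cos(∠AMI) = (10² + (10·√2)² − 10²) / (2·10·10·√2) = 200/282.84 = 0.7071, so ∠AMI = 45°.

Therefore, the measure of angle ∠AMI = 45°.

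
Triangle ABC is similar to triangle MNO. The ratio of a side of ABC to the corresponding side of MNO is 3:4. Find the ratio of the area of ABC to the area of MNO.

Area scales with the square of linear dimensions. If every length is multiplied by 3/4, then the area is multiplied by (3/4)^2 = 9/16.
The area ratio is 9:16.

9:16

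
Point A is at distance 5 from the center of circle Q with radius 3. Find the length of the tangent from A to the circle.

tangent = √(d² - r²) = √(5² - 3²) = √(25 - 9) = √16 = 4

4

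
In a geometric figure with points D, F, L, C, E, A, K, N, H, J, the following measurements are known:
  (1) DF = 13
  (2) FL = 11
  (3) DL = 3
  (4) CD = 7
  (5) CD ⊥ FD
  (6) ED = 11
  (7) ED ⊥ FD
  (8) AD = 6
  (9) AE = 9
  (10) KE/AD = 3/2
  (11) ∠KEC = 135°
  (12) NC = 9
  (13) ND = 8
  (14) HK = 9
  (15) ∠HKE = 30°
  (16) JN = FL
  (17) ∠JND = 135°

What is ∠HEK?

From the given relations: KE = 3/2·AD = 3/2·6 = 9.
Step 1: By the law of cosines on triangle EKH: EH² = 9² + 9² − 2·9·9·cos(30°) = 21.7, so EH ≈ 4.66.
Step 2: By the inverse law of cosines on triangle HEK: cos(∠HEK) = (4.66² + 9² − 9²) / (2·4.66·9) = 21.7/83.86 = 0.2588, so ∠HEK = 75°.

Therefore, the measure of angle ∠HEK = 75°.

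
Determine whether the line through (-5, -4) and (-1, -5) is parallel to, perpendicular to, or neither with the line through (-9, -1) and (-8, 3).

Slope of line 1: m1 = (-5 - -4)/(-1 - -5) = -1/4 = -1/4
Slope of line 2: m2 = (3 - -1)/(-8 - -9) = 4/1 = 4
m1 * m2 = -1, so perpendicular.

Perpendicular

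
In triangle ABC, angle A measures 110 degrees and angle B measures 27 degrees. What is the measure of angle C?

By the triangle angle sum property, the three interior angles of any triangle add up to 180°.
We know angle A = 110° and angle B = 27°, so their sum is 137°.
Therefore angle C = 180° - 137° = 43°.

43 degrees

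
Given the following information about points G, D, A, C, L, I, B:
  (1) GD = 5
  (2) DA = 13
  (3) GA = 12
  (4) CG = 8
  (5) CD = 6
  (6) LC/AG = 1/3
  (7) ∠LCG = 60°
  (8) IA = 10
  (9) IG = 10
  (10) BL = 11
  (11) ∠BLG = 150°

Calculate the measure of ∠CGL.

From the given relations: LC = 1/3·AG = 1/3·12 = 4.
Step 1: By the law of cosines on triangle GCL: GL² = 8² + 4² − 2·8·4·cos(60°) = 48, so GL = 4·√3.
Step 2: By the inverse law of cosines on triangle CGL: cos(∠CGL) = (8² + (4·√3)² − 4²) / (2·8·4·√3) = 96/110.85 = 0.866, so ∠CGL = 30°.

Therefore, the measure of angle ∠CGL = 30°.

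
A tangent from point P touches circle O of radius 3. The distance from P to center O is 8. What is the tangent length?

Let T be the point of tangency. Then OT ⊥ PT (radius ⊥ tangent).
In right triangle OTP: OP² = OT² + PT²
8² = 3² + PT²
PT² = 55, PT = sqrt(55)

sqrt(55)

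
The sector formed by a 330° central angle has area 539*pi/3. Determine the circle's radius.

r² = 360 × 539*pi/3 / (π × 330) = 196, so r = 14.

14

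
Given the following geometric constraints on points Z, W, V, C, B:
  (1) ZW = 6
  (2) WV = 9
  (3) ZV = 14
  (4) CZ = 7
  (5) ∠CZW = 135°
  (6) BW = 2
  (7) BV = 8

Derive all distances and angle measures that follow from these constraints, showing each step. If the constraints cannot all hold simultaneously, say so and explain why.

The constraints are consistent.

Step 1: From WZ = 6, ZC = 7, and ∠WZC = 135°, by the law of cosines:
  WC² = WZ² + ZC² - 2·WZ·ZC·cos(135°) = 36 + 49 + 59.4 = 144.4
  WC ≈ 12.02

Step 2: From ZV = 14, ZW = 6, VW = 9, by the inverse law of cosines:
  cos(∠VZW) = (ZV² + ZW² - VW²) / (2·ZV·ZW)
  ∠VZW = 26°

Step 3: From WB = 2, WV = 9, BV = 8, by the inverse law of cosines:
  cos(∠BWV) = (WB² + WV² - BV²) / (2·WB·WV)
  ∠BWV = 54.31°

Step 4: From WV = 9, WZ = 6, VZ = 14, by the inverse law of cosines:
  cos(∠VWZ) = (WV² + WZ² - VZ²) / (2·WV·WZ)
  ∠VWZ = 137.01°

Step 5: From VB = 8, VW = 9, BW = 2, by the inverse law of cosines:
  cos(∠BVW) = (VB² + VW² - BW²) / (2·VB·VW)
  ∠BVW = 11.72°

Step 6: From VW = 9, VZ = 14, WZ = 6, by the inverse law of cosines:
  cos(∠WVZ) = (VW² + VZ² - WZ²) / (2·VW·VZ)
  ∠WVZ = 16.99°

Step 7: From BV = 8, BW = 2, VW = 9, by the inverse law of cosines:
  cos(∠VBW) = (BV² + BW² - VW²) / (2·BV·BW)
  ∠VBW = 113.97°

Step 8: From WC = 12.02, WZ = 6, CZ = 7, by the inverse law of cosines:
  cos(∠CWZ) = (WC² + WZ² - CZ²) / (2·WC·WZ)
  ∠CWZ = 24.32°

Step 9: From CW = 12.02, CZ = 7, WZ = 6, by the inverse law of cosines:
  cos(∠WCZ) = (CW² + CZ² - WZ²) / (2·CW·CZ)
  ∠WCZ = 20.68°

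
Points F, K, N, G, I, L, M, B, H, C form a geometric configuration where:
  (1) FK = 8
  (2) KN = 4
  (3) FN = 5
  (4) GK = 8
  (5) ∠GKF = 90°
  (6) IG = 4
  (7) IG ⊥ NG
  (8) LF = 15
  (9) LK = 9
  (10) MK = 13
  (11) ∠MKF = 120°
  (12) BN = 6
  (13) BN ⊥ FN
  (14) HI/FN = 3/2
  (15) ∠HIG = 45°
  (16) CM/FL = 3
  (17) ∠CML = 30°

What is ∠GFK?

Step 1: By the law of cosines on triangle FKG: FG² = 8² + 8² − 2·8·8·cos(90°) = 128, so FG = 8·√2.
Step 2: By the inverse law of cosines on triangle GFK: cos(∠GFK) = ((8·√2)² + 8² − 8²) / (2·8·√2·8) = 128/181.02 = 0.7071, so ∠GFK = 45°.

Therefore, the measure of angle ∠GFK = 45°.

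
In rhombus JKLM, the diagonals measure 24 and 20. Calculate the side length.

The diagonals of a rhombus bisect each other at right angles.
Half-diagonals: 24/2 = 12 and 20/2 = 10
side = sqrt(12^2 + 10^2)
side = sqrt(144 + 100)
side = sqrt(244) = 2*sqrt(61)

2*sqrt(61)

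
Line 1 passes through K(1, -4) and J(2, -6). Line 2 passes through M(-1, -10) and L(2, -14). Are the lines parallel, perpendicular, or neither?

Slope of line 1: m1 = (-6 - -4)/(2 - 1) = -2/1 = -2
Slope of line 2: m2 = (-14 - -10)/(2 - -1) = -4/3 = -4/3
m1 != m2 and m1*m2 = 8/3 != -1. Neither.

Neither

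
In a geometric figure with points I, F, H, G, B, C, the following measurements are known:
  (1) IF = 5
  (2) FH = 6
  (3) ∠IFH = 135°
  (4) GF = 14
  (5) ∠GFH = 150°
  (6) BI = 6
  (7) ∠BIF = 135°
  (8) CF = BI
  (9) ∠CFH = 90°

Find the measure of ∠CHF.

From the given relations: CF = BI = 6.
Step 1: By the law of cosines on triangle HFC: HC² = 6² + 6² − 2·6·6·cos(90°) = 72, so HC = 6·√2.
Step 2: By the inverse law of cosines on triangle CHF: cos(∠CHF) = ((6·√2)² + 6² − 6²) / (2·6·√2·6) = 72/101.82 = 0.7071, so ∠CHF = 45°.

Therefore, the measure of angle ∠CHF = 45°.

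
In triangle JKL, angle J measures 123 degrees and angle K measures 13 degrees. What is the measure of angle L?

By the triangle angle sum property, the three interior angles of any triangle add up to 180°.
We know angle J = 123° and angle K = 13°, so their sum is 136°.
Therefore angle L = 180° - 136° = 44°.

44 degrees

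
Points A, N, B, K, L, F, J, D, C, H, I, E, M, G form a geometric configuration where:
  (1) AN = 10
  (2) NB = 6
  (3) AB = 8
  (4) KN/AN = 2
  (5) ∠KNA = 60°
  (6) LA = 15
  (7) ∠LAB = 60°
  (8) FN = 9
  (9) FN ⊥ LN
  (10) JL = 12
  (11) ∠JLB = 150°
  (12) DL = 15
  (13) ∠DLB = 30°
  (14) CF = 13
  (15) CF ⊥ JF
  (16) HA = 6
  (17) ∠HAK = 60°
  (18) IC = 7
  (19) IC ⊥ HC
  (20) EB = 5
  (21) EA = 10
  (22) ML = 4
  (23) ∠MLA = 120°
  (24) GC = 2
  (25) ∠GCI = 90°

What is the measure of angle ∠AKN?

From the given relations: KN = 2·AN = 2·10 = 20.
Step 1: By the law of cosines on triangle KNA: KA² = 20² + 10² − 2·20·10·cos(60°) = 300, so KA = 10·√3.
Step 2: By the inverse law of cosines on triangle AKN: cos(∠AKN) = ((10·√3)² + 20² − 10²) / (2·10·√3·20) = 600/692.82 = 0.866, so ∠AKN = 30°.

Therefore, the measure of angle ∠AKN = 30°.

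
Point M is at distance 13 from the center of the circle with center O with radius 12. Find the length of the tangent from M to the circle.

Let T be the point of tangency. Then OT ⊥ MT (radius ⊥ tangent).
In right triangle OTM: OM² = OT² + MT²
13² = 12² + MT²
MT² = 25, MT = 5

5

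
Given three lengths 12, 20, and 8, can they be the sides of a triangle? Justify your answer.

No.
The triangle inequality is violated: 12 + 8 = 20 ≤ 20.
These lengths cannot form a triangle.

No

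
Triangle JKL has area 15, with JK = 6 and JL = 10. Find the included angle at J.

Area = (1/2) * a * b * sin(C)
sin(C) = 2 * Area / (a * b)
sin(C) = 2 * 15 / (6 * 10)
sin(C) = 1/2
C = arcsin(1/2) = 30°
Since sin(180° - C) = sin(C), the obtuse angle 150° gives the same area, so C = 30° or C = 150°.

30° or 150°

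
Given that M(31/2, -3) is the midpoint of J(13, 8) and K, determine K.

Using the midpoint formula: M = ((x1 + x2)/2, (y1 + y2)/2)
We know M = (31/2, -3) and J = (13, 8)
For x: 31/2 = (13 + x2)/2, so x2 = 2*31/2 - 13 = 18
For y: -3 = (8 + y2)/2, so y2 = 2*-3 - 8 = -14
K = (18, -14)

(18, -14)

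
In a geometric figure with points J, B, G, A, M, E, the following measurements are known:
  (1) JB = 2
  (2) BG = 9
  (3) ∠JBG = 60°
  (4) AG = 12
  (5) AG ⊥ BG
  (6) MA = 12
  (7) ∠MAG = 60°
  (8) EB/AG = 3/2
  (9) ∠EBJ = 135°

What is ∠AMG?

Step 1: By the law of cosines on triangle MAG: MG² = 12² + 12² − 2·12·12·cos(60°) = 144, so MG = 12.
Step 2: By the inverse law of cosines on triangle AMG: cos(∠AMG) = (12² + 12² − 12²) / (2·12·12) = 144/288 = 0.5, so ∠AMG = 60°.

Therefore, the measure of angle ∠AMG = 60°.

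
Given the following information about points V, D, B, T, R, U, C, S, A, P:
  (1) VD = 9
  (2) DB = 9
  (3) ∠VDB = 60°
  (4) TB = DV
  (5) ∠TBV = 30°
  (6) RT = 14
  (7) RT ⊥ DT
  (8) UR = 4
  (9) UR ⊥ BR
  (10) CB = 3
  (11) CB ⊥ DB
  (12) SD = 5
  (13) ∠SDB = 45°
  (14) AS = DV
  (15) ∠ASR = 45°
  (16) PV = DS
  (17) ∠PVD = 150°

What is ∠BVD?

Step 1: By the law of cosines on triangle VDB: VB² = 9² + 9² − 2·9·9·cos(60°) = 81, so VB = 9.
Step 2: By the inverse law of cosines on triangle BVD: cos(∠BVD) = (9² + 9² − 9²) / (2·9·9) = 81/162 = 0.5, so ∠BVD = 60°.

Therefore, the measure of angle ∠BVD = 60°.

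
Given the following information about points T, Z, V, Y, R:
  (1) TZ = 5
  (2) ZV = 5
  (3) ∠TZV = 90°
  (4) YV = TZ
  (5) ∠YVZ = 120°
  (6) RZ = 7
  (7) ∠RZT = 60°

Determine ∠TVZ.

Step 1: By the law of cosines on triangle VZT: VT² = 5² + 5² − 2·5·5·cos(90°) = 50, so VT = 5·√2.
Step 2: By the inverse law of cosines on triangle TVZ: cos(∠TVZ) = ((5·√2)² + 5² − 5²) / (2·5·√2·5) = 50/70.71 = 0.7071, so ∠TVZ = 45°.

Therefore, the measure of angle ∠TVZ = 45°.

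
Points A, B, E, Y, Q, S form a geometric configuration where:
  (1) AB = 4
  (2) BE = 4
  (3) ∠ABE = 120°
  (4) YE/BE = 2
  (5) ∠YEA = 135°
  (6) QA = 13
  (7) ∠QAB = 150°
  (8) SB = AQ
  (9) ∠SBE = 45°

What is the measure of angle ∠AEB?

Step 1: By the law of cosines on triangle EBA: EA² = 4² + 4² − 2·4·4·cos(120°) = 48, so EA = 4·√3.
Step 2: By the inverse law of cosines on triangle AEB: cos(∠AEB) = ((4·√3)² + 4² − 4²) / (2·4·√3·4) = 48/55.43 = 0.866, so ∠AEB = 30°.

Therefore, the measure of angle ∠AEB = 30°.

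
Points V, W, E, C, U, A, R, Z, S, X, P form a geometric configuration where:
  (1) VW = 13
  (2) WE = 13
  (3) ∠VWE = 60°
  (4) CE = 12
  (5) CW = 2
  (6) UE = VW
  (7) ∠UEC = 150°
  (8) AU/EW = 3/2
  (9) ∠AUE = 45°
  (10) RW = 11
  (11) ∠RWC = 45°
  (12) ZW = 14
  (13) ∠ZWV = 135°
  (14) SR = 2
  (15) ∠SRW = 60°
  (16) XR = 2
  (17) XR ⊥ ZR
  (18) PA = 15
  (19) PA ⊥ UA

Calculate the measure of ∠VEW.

Step 1: By the law of cosines on triangle EWV: EV² = 13² + 13² − 2·13·13·cos(60°) = 169, so EV = 13.
Step 2: By the inverse law of cosines on triangle VEW: cos(∠VEW) = (13² + 13² − 13²) / (2·13·13) = 169/338 = 0.5, so ∠VEW = 60°.

Therefore, the measure of angle ∠VEW = 60°.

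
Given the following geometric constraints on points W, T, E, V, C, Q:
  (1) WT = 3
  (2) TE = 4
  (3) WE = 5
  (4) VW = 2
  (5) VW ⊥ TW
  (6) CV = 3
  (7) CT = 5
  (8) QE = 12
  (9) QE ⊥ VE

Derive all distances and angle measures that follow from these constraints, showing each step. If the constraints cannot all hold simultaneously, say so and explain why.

The constraints are consistent.

Step 1: From TW = 3, WV = 2, and ∠TWV = 90°, by the law of cosines:
  TV² = TW² + WV² - 2·TW·WV·cos(90°) = 9 + 4 - 0 = 13
  TV = √13

Step 2: From WE = 5, WT = 3, ET = 4, by the inverse law of cosines:
  cos(∠EWT) = (WE² + WT² - ET²) / (2·WE·WT)
  ∠EWT = 53.13°

Step 3: From TE = 4, TW = 3, EW = 5, by the inverse law of cosines:
  cos(∠ETW) = (TE² + TW² - EW²) / (2·TE·TW)
  ∠ETW = 90°

Step 4: From ET = 4, EW = 5, TW = 3, by the inverse law of cosines:
  cos(∠TEW) = (ET² + EW² - TW²) / (2·ET·EW)
  ∠TEW = 36.87°

Step 5: From TC = 5, TV = √13, CV = 3, by the inverse law of cosines:
  cos(∠CTV) = (TC² + TV² - CV²) / (2·TC·TV)
  ∠CTV = 36.46°

Step 6: From TV = √13, TW = 3, VW = 2, by the inverse law of cosines:
  cos(∠VTW) = (TV² + TW² - VW²) / (2·TV·TW)
  ∠VTW = 33.69°

Step 7: From VC = 3, VT = √13, CT = 5, by the inverse law of cosines:
  cos(∠CVT) = (VC² + VT² - CT²) / (2·VC·VT)
  ∠CVT = 97.97°

Step 8: From VT = √13, VW = 2, TW = 3, by the inverse law of cosines:
  cos(∠TVW) = (VT² + VW² - TW²) / (2·VT·VW)
  ∠TVW = 56.31°

Step 9: From CT = 5, CV = 3, TV = √13, by the inverse law of cosines:
  cos(∠TCV) = (CT² + CV² - TV²) / (2·CT·CV)
  ∠TCV = 45.57°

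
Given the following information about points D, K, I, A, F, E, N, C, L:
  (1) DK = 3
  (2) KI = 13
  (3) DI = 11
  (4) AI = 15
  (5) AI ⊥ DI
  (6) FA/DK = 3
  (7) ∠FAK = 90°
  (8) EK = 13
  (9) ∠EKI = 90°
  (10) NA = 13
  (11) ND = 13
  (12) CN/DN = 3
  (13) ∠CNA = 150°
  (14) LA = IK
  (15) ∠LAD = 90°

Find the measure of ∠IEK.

Step 1: By the law of cosines on triangle EKI: EI² = 13² + 13² − 2·13·13·cos(90°) = 338, so EI = 13·√2.
Step 2: By the inverse law of cosines on triangle IEK: cos(∠IEK) = ((13·√2)² + 13² − 13²) / (2·13·√2·13) = 338/478 = 0.7071, so ∠IEK = 45°.

Therefore, the measure of angle ∠IEK = 45°.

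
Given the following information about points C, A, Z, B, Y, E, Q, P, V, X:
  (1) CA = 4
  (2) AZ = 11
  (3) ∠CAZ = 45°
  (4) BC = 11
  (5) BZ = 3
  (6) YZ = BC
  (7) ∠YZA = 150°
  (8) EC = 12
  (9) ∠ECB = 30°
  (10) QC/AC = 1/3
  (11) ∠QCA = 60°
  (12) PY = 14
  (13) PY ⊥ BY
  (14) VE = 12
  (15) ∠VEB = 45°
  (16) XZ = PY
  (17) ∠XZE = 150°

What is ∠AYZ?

From the given relations: YZ = BC = 11.
Step 1: By the law of cosines on triangle YZA: YA² = 11² + 11² − 2·11·11·cos(150°) = 451.58, so YA ≈ 21.25.
Step 2: By the inverse law of cosines on triangle AYZ: cos(∠AYZ) = (21.25² + 11² − 11²) / (2·21.25·11) = 451.58/467.51 = 0.9659, so ∠AYZ = 15°.

Therefore, the measure of angle ∠AYZ = 15°.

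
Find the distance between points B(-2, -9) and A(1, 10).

d = sqrt((1 - -2)^2 + (10 - -9)^2)
d = sqrt(3^2 + 19^2)
d = sqrt(9 + 361)
d = sqrt(370)

sqrt(370)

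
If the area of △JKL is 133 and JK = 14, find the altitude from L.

Rearranging the area formula Area = (1/2) * base * height:
height = 2 * Area / base = 2 * 133 / 14 = 19.

19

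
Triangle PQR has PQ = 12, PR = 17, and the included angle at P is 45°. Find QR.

When two sides and the included angle are known, the law of cosines gives the third side.
c^2 = a^2 + b^2 - 2ab cos(C) generalizes the Pythagorean theorem to non-right triangles.
Here: QR^2 = 144 + 289 - 408*(sqrt(2)/2) = 433 - 204*sqrt(2)
QR = sqrt(433 - 204*sqrt(2))

sqrt(433 - 204*sqrt(2))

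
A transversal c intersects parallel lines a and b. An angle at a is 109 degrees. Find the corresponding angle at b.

When a transversal crosses parallel lines, angles in the same position at each intersection are called corresponding angles.
These are always equal, so the answer is 109 degrees.

109 degrees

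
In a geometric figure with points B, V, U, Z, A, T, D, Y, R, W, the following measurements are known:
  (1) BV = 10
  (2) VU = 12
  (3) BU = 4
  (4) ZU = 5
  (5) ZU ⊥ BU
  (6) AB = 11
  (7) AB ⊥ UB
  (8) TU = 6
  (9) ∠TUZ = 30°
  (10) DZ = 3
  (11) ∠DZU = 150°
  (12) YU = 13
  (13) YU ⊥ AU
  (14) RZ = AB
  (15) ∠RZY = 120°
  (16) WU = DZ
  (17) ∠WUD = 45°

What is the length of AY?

Step 1: By the law of cosines on triangle UBA: UA² = 4² + 11² − 2·4·11·cos(90°) = 137, so UA = √137.
Step 2: By the law of cosines on triangle AUY: AY² = √137² + 13² − 2·√137·13·cos(90°) = 306, so AY = 3·√34.

Therefore, the length of AY = 3·√34.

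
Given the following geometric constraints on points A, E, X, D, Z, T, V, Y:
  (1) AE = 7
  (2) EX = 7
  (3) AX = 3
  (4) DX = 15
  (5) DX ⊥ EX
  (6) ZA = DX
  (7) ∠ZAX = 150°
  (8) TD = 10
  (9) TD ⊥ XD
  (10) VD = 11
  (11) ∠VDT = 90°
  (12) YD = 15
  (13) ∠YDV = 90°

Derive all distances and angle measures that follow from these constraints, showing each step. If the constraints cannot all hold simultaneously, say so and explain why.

The constraints are consistent.

From the given relations:
  ZA = DX = 15

Step 1: From EX = 7, XD = 15, and ∠EXD = 90°, by the law of cosines:
  ED² = EX² + XD² - 2·EX·XD·cos(90°) = 49 + 225 - 0 = 274
  ED ≈ 16.55

Step 2: From XA = 3, AZ = 15, and ∠XAZ = 150°, by the law of cosines:
  XZ² = XA² + AZ² - 2·XA·AZ·cos(150°) = 9 + 225 + 77.94 = 311.9
  XZ ≈ 17.66

Step 3: From XD = 15, DT = 10, and ∠XDT = 90°, by the law of cosines:
  XT² = XD² + DT² - 2·XD·DT·cos(90°) = 225 + 100 - 0 = 325
  XT = 5·√13

Step 4: From TD = 10, DV = 11, and ∠TDV = 90°, by the law of cosines:
  TV² = TD² + DV² - 2·TD·DV·cos(90°) = 100 + 121 - 0 = 221
  TV ≈ 14.87

Step 5: From VD = 11, DY = 15, and ∠VDY = 90°, by the law of cosines:
  VY² = VD² + DY² - 2·VD·DY·cos(90°) = 121 + 225 - 0 = 346
  VY ≈ 18.6

Step 6: From AE = 7, AX = 3, EX = 7, by the inverse law of cosines:
  cos(∠EAX) = (AE² + AX² - EX²) / (2·AE·AX)
  ∠EAX = 77.63°

Step 7: From EA = 7, EX = 7, AX = 3, by the inverse law of cosines:
  cos(∠AEX) = (EA² + EX² - AX²) / (2·EA·EX)
  ∠AEX = 24.75°

Step 8: From XA = 3, XE = 7, AE = 7, by the inverse law of cosines:
  cos(∠AXE) = (XA² + XE² - AE²) / (2·XA·XE)
  ∠AXE = 77.63°

Step 9: From ED = 16.55, EX = 7, DX = 15, by the inverse law of cosines:
  cos(∠DEX) = (ED² + EX² - DX²) / (2·ED·EX)
  ∠DEX = 64.98°

Step 10: From XA = 3, XZ = 17.66, AZ = 15, by the inverse law of cosines:
  cos(∠AXZ) = (XA² + XZ² - AZ²) / (2·XA·XZ)
  ∠AXZ = 25.13°

Step 11: From XD = 15, XT = 5·√13, DT = 10, by the inverse law of cosines:
  cos(∠DXT) = (XD² + XT² - DT²) / (2·XD·XT)
  ∠DXT = 33.69°

Step 12: From DE = 16.55, DX = 15, EX = 7, by the inverse law of cosines:
  cos(∠EDX) = (DE² + DX² - EX²) / (2·DE·DX)
  ∠EDX = 25.02°

Step 13: From ZA = 15, ZX = 17.66, AX = 3, by the inverse law of cosines:
  cos(∠AZX) = (ZA² + ZX² - AX²) / (2·ZA·ZX)
  ∠AZX = 4.87°

Step 14: From TD = 10, TV = 14.87, DV = 11, by the inverse law of cosines:
  cos(∠DTV) = (TD² + TV² - DV²) / (2·TD·TV)
  ∠DTV = 47.73°

Step 15: From TD = 10, TX = 5·√13, DX = 15, by the inverse law of cosines:
  cos(∠DTX) = (TD² + TX² - DX²) / (2·TD·TX)
  ∠DTX = 56.31°

Step 16: From VD = 11, VT = 14.87, DT = 10, by the inverse law of cosines:
  cos(∠DVT) = (VD² + VT² - DT²) / (2·VD·VT)
  ∠DVT = 42.27°

Step 17: From VD = 11, VY = 18.6, DY = 15, by the inverse law of cosines:
  cos(∠DVY) = (VD² + VY² - DY²) / (2·VD·VY)
  ∠DVY = 53.75°

Step 18: From YD = 15, YV = 18.6, DV = 11, by the inverse law of cosines:
  cos(∠DYV) = (YD² + YV² - DV²) / (2·YD·YV)
  ∠DYV = 36.25°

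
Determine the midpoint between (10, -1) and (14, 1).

M = ((x₁ + x₂)/2, (y₁ + y₂)/2)
= ((10 + 14)/2, (-1 + 1)/2)
= (24/2, 0/2) = (12, 0)

(12, 0)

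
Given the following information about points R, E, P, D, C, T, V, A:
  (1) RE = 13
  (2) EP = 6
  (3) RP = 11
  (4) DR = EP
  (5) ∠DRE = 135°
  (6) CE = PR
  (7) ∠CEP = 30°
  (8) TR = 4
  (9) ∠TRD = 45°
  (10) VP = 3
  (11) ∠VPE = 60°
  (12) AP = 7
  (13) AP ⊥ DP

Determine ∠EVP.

Step 1: By the law of cosines on triangle VPE: VE² = 3² + 6² − 2·3·6·cos(60°) = 27, so VE = 3·√3.
Step 2: By the inverse law of cosines on triangle EVP: cos(∠EVP) = ((3·√3)² + 3² − 6²) / (2·3·√3·3) = 0/31.18 = 0, so ∠EVP = 90°.

Therefore, the measure of angle ∠EVP = 90°.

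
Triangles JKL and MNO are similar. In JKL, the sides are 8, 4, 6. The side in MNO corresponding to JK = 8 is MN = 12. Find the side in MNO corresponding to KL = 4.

k = 12/8 = 3/2. NO = 3/2 * 4 = 6.

6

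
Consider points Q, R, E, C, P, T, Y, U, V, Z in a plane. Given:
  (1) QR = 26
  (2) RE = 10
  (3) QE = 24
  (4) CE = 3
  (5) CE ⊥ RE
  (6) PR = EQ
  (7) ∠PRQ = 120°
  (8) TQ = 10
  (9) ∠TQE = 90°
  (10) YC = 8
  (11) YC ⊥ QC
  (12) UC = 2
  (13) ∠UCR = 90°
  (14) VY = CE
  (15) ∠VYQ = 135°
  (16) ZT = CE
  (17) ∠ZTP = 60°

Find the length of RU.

Step 1: By the law of cosines on triangle CER: CR² = 3² + 10² − 2·3·10·cos(90°) = 109, so CR = √109.
Step 2: By the law of cosines on triangle RCU: RU² = √109² + 2² − 2·√109·2·cos(90°) = 113, so RU = √113.

Therefore, the length of RU = √113.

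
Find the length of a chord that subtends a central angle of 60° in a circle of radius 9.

Chord length = 2r sin(θ/2)
= 2 × 9 × sin(60°/2)
= 2 × 9 × sin(30°)
= 9

9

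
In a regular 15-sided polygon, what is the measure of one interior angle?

Each interior angle of a regular n-gon is (n - 2) * 180 / n.
For n = 15: (15 - 2) * 180 / 15 = 2340/15 = 156 degrees.

156 degrees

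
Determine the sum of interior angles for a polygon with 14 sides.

The sum of interior angles of an n-sided polygon is (n - 2) * 180.
For n = 14: (14 - 2) * 180 = 12 * 180 = 2160 degrees.

2160 degrees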